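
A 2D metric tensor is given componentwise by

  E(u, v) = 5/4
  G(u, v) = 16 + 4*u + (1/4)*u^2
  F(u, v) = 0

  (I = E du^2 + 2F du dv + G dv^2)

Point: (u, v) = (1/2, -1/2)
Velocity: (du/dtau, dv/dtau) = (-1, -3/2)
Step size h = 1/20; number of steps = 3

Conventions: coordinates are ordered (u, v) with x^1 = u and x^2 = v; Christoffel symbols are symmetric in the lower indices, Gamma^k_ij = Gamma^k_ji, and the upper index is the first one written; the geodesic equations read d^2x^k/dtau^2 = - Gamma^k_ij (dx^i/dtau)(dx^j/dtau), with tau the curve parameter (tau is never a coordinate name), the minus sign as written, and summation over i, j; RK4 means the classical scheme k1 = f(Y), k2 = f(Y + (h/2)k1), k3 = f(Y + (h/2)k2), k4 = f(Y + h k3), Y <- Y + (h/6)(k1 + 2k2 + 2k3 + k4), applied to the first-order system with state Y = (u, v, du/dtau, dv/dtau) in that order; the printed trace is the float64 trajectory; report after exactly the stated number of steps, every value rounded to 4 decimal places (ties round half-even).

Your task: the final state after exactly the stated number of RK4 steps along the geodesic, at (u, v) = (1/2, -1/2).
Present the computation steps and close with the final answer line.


f(Y) = (du/dtau, dv/dtau, -Gamma^u_ij Y'^i Y'^j, -Gamma^v_ij Y'^i Y'^j) with the Gammas evaluated at the stage position; h = 0.050000; intermediate values shown to 6 dp
step 0: u = 0.5000, v = -0.5000, du/dtau = -1.0000, dv/dtau = -1.5000
step 1:
  k1: at (u, v) = (0.500000, -0.500000), (du/dtau, dv/dtau) = (-1.000000, -1.500000); Gamma_uuu = 0.000000, Gamma_uuv = 0.000000, Gamma_uvv = -1.700000, Gamma_vuu = 0.000000, Gamma_vuv = 0.117647, Gamma_vvv = 0.000000; k1 = (-1.000000, -1.500000, 3.825000, -0.352941)
  k2: at (u, v) = (0.475000, -0.537500), (du/dtau, dv/dtau) = (-0.904375, -1.508824); Gamma_uuu = 0.000000, Gamma_uuv = 0.000000, Gamma_uvv = -1.695000, Gamma_vuu = 0.000000, Gamma_vuv = 0.117994, Gamma_vvv = 0.000000; k2 = (-0.904375, -1.508824, 3.858750, -0.322016)
  k3: at (u, v) = (0.477391, -0.537721), (du/dtau, dv/dtau) = (-0.903531, -1.508050); Gamma_uuu = 0.000000, Gamma_uuv = 0.000000, Gamma_uvv = -1.695478, Gamma_vuu = 0.000000, Gamma_vuv = 0.117961, Gamma_vvv = 0.000000; k3 = (-0.903531, -1.508050, 3.855883, -0.321460)
  k4: at (u, v) = (0.454823, -0.575403), (du/dtau, dv/dtau) = (-0.807206, -1.516073); Gamma_uuu = 0.000000, Gamma_uuv = 0.000000, Gamma_uvv = -1.690965, Gamma_vuu = 0.000000, Gamma_vuv = 0.118276, Gamma_vvv = 0.000000; k4 = (-0.807206, -1.516073, 3.886644, -0.289488)
  Y <- Y + (h/6)(k1 + 2k2 + 2k3 + k4): u = 0.4548, v = -0.5754, du/dtau = -0.8072, dv/dtau = -1.5161
step 2:
  k1: at (u, v) = (0.454808, -0.575415), (du/dtau, dv/dtau) = (-0.807159, -1.516078); Gamma_uuu = 0.000000, Gamma_uuv = 0.000000, Gamma_uvv = -1.690962, Gamma_vuu = 0.000000, Gamma_vuv = 0.118276, Gamma_vvv = 0.000000; k1 = (-0.807159, -1.516078, 3.886664, -0.289472)
  k2: at (u, v) = (0.434629, -0.613317), (du/dtau, dv/dtau) = (-0.709992, -1.523315); Gamma_uuu = 0.000000, Gamma_uuv = 0.000000, Gamma_uvv = -1.686926, Gamma_vuu = 0.000000, Gamma_vuv = 0.118559, Gamma_vvv = 0.000000; k2 = (-0.709992, -1.523315, 3.914492, -0.256453)
  k3: at (u, v) = (0.437058, -0.613498), (du/dtau, dv/dtau) = (-0.709297, -1.522489); Gamma_uuu = 0.000000, Gamma_uuv = 0.000000, Gamma_uvv = -1.687412, Gamma_vuu = 0.000000, Gamma_vuv = 0.118525, Gamma_vvv = 0.000000; k3 = (-0.709297, -1.522489, 3.911377, -0.255989)
  k4: at (u, v) = (0.419343, -0.651540), (du/dtau, dv/dtau) = (-0.611590, -1.528878); Gamma_uuu = 0.000000, Gamma_uuv = 0.000000, Gamma_uvv = -1.683869, Gamma_vuu = 0.000000, Gamma_vuv = 0.118774, Gamma_vvv = 0.000000; k4 = (-0.611590, -1.528878, 3.935987, -0.222119)
  Y <- Y + (h/6)(k1 + 2k2 + 2k3 + k4): u = 0.4193, v = -0.6516, du/dtau = -0.6115, dv/dtau = -1.5289
step 3:
  k1: at (u, v) = (0.419330, -0.651553), (du/dtau, dv/dtau) = (-0.611539, -1.528882); Gamma_uuu = 0.000000, Gamma_uuv = 0.000000, Gamma_uvv = -1.683866, Gamma_vuu = 0.000000, Gamma_vuv = 0.118774, Gamma_vvv = 0.000000; k1 = (-0.611539, -1.528882, 3.936004, -0.222101)
  k2: at (u, v) = (0.404042, -0.689775), (du/dtau, dv/dtau) = (-0.513139, -1.534435); Gamma_uuu = 0.000000, Gamma_uuv = 0.000000, Gamma_uvv = -1.680808, Gamma_vuu = 0.000000, Gamma_vuv = 0.118990, Gamma_vvv = 0.000000; k2 = (-0.513139, -1.534435, 3.957446, -0.187381)
  k3: at (u, v) = (0.406502, -0.689914), (du/dtau, dv/dtau) = (-0.512603, -1.533567); Gamma_uuu = 0.000000, Gamma_uuv = 0.000000, Gamma_uvv = -1.681300, Gamma_vuu = 0.000000, Gamma_vuv = 0.118956, Gamma_vvv = 0.000000; k3 = (-0.512603, -1.533567, 3.954127, -0.187024)
  k4: at (u, v) = (0.393700, -0.728232), (du/dtau, dv/dtau) = (-0.413833, -1.538233); Gamma_uuu = 0.000000, Gamma_uuv = 0.000000, Gamma_uvv = -1.678740, Gamma_vuu = 0.000000, Gamma_vuv = 0.119137, Gamma_vvv = 0.000000; k4 = (-0.413833, -1.538233, 3.972171, -0.151678)
  Y <- Y + (h/6)(k1 + 2k2 + 2k3 + k4): u = 0.3937, v = -0.7282, du/dtau = -0.4138, dv/dtau = -1.5382

Answer: u = 0.3937, v = -0.7282, du/dtau = -0.4138, dv/dtau = -1.5382


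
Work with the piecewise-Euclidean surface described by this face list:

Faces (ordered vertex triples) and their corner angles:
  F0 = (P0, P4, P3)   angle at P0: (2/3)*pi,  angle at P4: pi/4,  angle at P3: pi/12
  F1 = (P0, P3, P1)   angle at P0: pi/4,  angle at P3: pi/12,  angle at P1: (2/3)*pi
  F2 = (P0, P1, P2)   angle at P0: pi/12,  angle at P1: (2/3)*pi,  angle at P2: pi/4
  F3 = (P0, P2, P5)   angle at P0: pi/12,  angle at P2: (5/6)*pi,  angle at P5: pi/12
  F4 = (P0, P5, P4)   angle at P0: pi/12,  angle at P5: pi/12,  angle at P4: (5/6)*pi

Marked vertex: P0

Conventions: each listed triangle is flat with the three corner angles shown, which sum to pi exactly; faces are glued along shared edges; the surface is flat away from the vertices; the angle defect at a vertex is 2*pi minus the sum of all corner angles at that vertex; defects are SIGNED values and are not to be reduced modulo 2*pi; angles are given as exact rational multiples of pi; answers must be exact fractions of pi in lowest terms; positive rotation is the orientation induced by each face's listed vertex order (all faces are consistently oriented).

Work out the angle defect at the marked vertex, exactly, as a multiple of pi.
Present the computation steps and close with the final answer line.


Sum of corner angles at P0: (7/6)*pi
defect = 2*pi - (7/6)*pi

Answer: defect(P0) = (5/6)*pi


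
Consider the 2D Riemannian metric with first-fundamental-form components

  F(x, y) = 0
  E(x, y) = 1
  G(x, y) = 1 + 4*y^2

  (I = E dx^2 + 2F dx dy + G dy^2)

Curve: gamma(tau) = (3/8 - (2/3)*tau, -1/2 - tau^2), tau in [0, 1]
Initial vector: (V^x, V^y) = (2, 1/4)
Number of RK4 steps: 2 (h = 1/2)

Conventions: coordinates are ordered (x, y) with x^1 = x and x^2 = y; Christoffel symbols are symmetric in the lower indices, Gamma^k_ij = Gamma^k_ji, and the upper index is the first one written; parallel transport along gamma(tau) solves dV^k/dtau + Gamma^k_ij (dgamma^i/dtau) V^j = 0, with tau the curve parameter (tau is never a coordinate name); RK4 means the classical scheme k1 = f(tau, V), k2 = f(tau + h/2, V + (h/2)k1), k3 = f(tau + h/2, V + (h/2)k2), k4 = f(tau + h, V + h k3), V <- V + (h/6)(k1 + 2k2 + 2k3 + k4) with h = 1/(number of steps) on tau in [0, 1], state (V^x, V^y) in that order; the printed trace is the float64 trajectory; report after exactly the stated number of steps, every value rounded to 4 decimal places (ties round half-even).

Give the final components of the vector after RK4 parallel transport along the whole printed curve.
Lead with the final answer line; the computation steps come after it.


Answer: V^x = 2.0000, V^y = 0.1118

gamma'(tau) = (-2/3, -2*tau); f(tau, V)^k = -Gamma^k_ij(gamma(tau)) gamma'^i(tau) V^j; h = 1/2; intermediate values shown to 6 dp
curve data and Christoffel symbols at the stage parameters:
  tau = 0.000000: gamma = (0.375000, -0.500000), gamma' = (-0.666667, 0.000000); Gamma_xxx = 0.000000, Gamma_xxy = 0.000000, Gamma_xyy = 0.000000, Gamma_yxx = 0.000000, Gamma_yxy = 0.000000, Gamma_yyy = -1.000000
  tau = 0.250000: gamma = (0.208333, -0.562500), gamma' = (-0.666667, -0.500000); Gamma_xxx = 0.000000, Gamma_xxy = 0.000000, Gamma_xyy = 0.000000, Gamma_yxx = 0.000000, Gamma_yxy = 0.000000, Gamma_yyy = -0.993103
  tau = 0.500000: gamma = (0.041667, -0.750000), gamma' = (-0.666667, -1.000000); Gamma_xxx = 0.000000, Gamma_xxy = 0.000000, Gamma_xyy = 0.000000, Gamma_yxx = 0.000000, Gamma_yxy = 0.000000, Gamma_yyy = -0.923077
  tau = 0.750000: gamma = (-0.125000, -1.062500), gamma' = (-0.666667, -1.500000); Gamma_xxx = 0.000000, Gamma_xxy = 0.000000, Gamma_xyy = 0.000000, Gamma_yxx = 0.000000, Gamma_yxy = 0.000000, Gamma_yyy = -0.770538
  tau = 1.000000: gamma = (-0.291667, -1.500000), gamma' = (-0.666667, -2.000000); Gamma_xxx = 0.000000, Gamma_xxy = 0.000000, Gamma_xyy = 0.000000, Gamma_yxx = 0.000000, Gamma_yxy = 0.000000, Gamma_yyy = -0.600000
step 0: V^x = 2.0000, V^y = 0.2500
step 1: k1 = (0.000000, 0.000000), k2 = (0.000000, -0.124138), k3 = (0.000000, -0.108728), k4 = (0.000000, -0.180587); V <- V + (h/6)(k1 + 2k2 + 2k3 + k4): V^x = 2.0000, V^y = 0.1961
step 2: k1 = (0.000000, -0.181052), k2 = (0.000000, -0.174385), k3 = (0.000000, -0.176311), k4 = (0.000000, -0.129581); V <- V + (h/6)(k1 + 2k2 + 2k3 + k4): V^x = 2.0000, V^y = 0.1118


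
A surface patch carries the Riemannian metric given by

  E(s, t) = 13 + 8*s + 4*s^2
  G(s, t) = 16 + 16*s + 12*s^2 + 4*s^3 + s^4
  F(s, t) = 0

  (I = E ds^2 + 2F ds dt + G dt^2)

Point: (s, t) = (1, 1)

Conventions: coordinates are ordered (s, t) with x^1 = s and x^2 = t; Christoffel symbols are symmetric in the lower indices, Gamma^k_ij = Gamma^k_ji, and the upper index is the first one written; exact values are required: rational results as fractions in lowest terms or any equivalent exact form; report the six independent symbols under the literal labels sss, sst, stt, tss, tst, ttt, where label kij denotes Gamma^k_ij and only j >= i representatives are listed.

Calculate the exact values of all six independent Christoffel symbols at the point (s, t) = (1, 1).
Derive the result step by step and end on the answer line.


E = 25, F = 0, G = 49 at the point
E_s = 16, E_t = 0, F_s = 0, F_t = 0, G_s = 56, G_t = 0
EG - F^2 = 1225;  g^inv = (1/1225) * [[49, 0], [0, 25]]
first-kind symbols [ij,l] = (1/2)(d_i g_jl + d_j g_il - d_l g_ij): [ss,s] = E_s/2 = 8, [ss,t] = F_s - E_t/2 = 0, [st,s] = E_t/2 = 0, [st,t] = G_s/2 = 28, [tt,s] = F_t - G_s/2 = -28, [tt,t] = G_t/2 = 0
Gamma^s_ij = (G*[ij,s] - F*[ij,t])/(EG - F^2), Gamma^t_ij = (E*[ij,t] - F*[ij,s])/(EG - F^2)

Answer: Gamma_sss = 8/25, Gamma_sst = 0, Gamma_stt = -28/25, Gamma_tss = 0, Gamma_tst = 4/7, Gamma_ttt = 0


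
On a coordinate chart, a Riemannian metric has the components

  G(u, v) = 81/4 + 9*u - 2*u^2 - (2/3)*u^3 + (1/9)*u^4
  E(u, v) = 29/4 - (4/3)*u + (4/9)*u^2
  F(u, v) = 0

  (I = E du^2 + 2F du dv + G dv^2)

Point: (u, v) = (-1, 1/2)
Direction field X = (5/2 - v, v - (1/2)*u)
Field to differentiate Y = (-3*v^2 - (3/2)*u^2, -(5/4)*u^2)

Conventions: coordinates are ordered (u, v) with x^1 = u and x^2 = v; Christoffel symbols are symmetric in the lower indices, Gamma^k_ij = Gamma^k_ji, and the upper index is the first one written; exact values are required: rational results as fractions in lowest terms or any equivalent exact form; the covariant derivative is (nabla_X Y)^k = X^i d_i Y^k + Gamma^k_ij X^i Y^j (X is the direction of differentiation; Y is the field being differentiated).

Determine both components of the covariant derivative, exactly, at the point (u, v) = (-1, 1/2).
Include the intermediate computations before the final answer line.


E = 325/36, F = 0, G = 361/36 at the point
E_u = -20/9, E_v = 0, F_u = 0, F_v = 0, G_u = 95/9, G_v = 0
EG - F^2 = 117325/1296;  g^inv = (1296/117325) * [[361/36, 0], [0, 325/36]]
first-kind symbols [ij,l] = (1/2)(d_i g_jl + d_j g_il - d_l g_ij): [uu,u] = E_u/2 = -10/9, [uu,v] = F_u - E_v/2 = 0, [uv,u] = E_v/2 = 0, [uv,v] = G_u/2 = 95/18, [vv,u] = F_v - G_u/2 = -95/18, [vv,v] = G_v/2 = 0
Gamma^u_ij = (G*[ij,u] - F*[ij,v])/(EG - F^2), Gamma^v_ij = (E*[ij,v] - F*[ij,u])/(EG - F^2)
Gamma_uuu = -8/65, Gamma_uuv = 0, Gamma_uvv = -38/65, Gamma_vuu = 0, Gamma_vuv = 10/19, Gamma_vvv = 0
X = (2, 1), Y = (-9/4, -5/4) at the point

Answer: (nabla_X Y)^u = 557/130, (nabla_X Y)^v = 5/2


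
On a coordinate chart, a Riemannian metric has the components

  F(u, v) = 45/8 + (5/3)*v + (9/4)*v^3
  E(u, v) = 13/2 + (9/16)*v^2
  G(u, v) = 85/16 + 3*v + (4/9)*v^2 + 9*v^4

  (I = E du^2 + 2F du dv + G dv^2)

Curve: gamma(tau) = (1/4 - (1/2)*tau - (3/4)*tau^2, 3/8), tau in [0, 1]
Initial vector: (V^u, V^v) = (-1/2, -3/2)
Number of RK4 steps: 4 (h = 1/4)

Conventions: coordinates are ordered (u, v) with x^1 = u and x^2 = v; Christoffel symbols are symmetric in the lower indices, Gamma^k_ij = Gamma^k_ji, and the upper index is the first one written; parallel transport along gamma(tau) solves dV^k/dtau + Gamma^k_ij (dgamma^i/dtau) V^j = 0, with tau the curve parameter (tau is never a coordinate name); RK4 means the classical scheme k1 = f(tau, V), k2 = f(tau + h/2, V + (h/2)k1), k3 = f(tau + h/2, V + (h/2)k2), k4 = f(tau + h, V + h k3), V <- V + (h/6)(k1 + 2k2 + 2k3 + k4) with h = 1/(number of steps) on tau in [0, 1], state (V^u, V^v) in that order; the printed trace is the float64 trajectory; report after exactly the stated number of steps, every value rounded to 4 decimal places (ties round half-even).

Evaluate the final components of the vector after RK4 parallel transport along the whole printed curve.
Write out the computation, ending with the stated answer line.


gamma'(tau) = (-1/2 - (3/2)*tau, 0); f(tau, V)^k = -Gamma^k_ij(gamma(tau)) gamma'^i(tau) V^j; h = 1/4; intermediate values shown to 6 dp
curve data and Christoffel symbols at the stage parameters:
  tau = 0.000000: gamma = (0.250000, 0.375000), gamma' = (-0.500000, 0.000000); Gamma_uuu = 0.397998, Gamma_uuv = 0.417328, Gamma_uvv = 0.239726, Gamma_vuu = -0.411149, Gamma_vuv = -0.397998, Gamma_vvv = 0.163097
  tau = 0.125000: gamma = (0.175781, 0.375000), gamma' = (-0.687500, 0.000000); Gamma_uuu = 0.397998, Gamma_uuv = 0.417328, Gamma_uvv = 0.239726, Gamma_vuu = -0.411149, Gamma_vuv = -0.397998, Gamma_vvv = 0.163097
  tau = 0.250000: gamma = (0.078125, 0.375000), gamma' = (-0.875000, 0.000000); Gamma_uuu = 0.397998, Gamma_uuv = 0.417328, Gamma_uvv = 0.239726, Gamma_vuu = -0.411149, Gamma_vuv = -0.397998, Gamma_vvv = 0.163097
  tau = 0.375000: gamma = (-0.042969, 0.375000), gamma' = (-1.062500, 0.000000); Gamma_uuu = 0.397998, Gamma_uuv = 0.417328, Gamma_uvv = 0.239726, Gamma_vuu = -0.411149, Gamma_vuv = -0.397998, Gamma_vvv = 0.163097
  tau = 0.500000: gamma = (-0.187500, 0.375000), gamma' = (-1.250000, 0.000000); Gamma_uuu = 0.397998, Gamma_uuv = 0.417328, Gamma_uvv = 0.239726, Gamma_vuu = -0.411149, Gamma_vuv = -0.397998, Gamma_vvv = 0.163097
  tau = 0.625000: gamma = (-0.355469, 0.375000), gamma' = (-1.437500, 0.000000); Gamma_uuu = 0.397998, Gamma_uuv = 0.417328, Gamma_uvv = 0.239726, Gamma_vuu = -0.411149, Gamma_vuv = -0.397998, Gamma_vvv = 0.163097
  tau = 0.750000: gamma = (-0.546875, 0.375000), gamma' = (-1.625000, 0.000000); Gamma_uuu = 0.397998, Gamma_uuv = 0.417328, Gamma_uvv = 0.239726, Gamma_vuu = -0.411149, Gamma_vuv = -0.397998, Gamma_vvv = 0.163097
  tau = 0.875000: gamma = (-0.761719, 0.375000), gamma' = (-1.812500, 0.000000); Gamma_uuu = 0.397998, Gamma_uuv = 0.417328, Gamma_uvv = 0.239726, Gamma_vuu = -0.411149, Gamma_vuv = -0.397998, Gamma_vvv = 0.163097
  tau = 1.000000: gamma = (-1.000000, 0.375000), gamma' = (-2.000000, 0.000000); Gamma_uuu = 0.397998, Gamma_uuv = 0.417328, Gamma_uvv = 0.239726, Gamma_vuu = -0.411149, Gamma_vuv = -0.397998, Gamma_vvv = 0.163097
step 0: V^u = -0.5000, V^v = -1.5000
step 1: k1 = (-0.412496, 0.401285), k2 = (-0.566898, 0.552617), k3 = (-0.566752, 0.552897), k4 = (-0.720736, 0.705086); V <- V + (h/6)(k1 + 2k2 + 2k3 + k4): V^u = -0.6417, V^v = -1.3618
step 2: k1 = (-0.720736, 0.705086), k2 = (-0.874196, 0.858262), k3 = (-0.873818, 0.858546), k4 = (-1.026336, 1.012757); V <- V + (h/6)(k1 + 2k2 + 2k3 + k4): V^u = -0.8602, V^v = -1.1471
step 3: k1 = (-1.026335, 1.012757), k2 = (-1.177739, 1.168067), k3 = (-1.176920, 1.168146), k4 = (-1.326481, 1.324291); V <- V + (h/6)(k1 + 2k2 + 2k3 + k4): V^u = -1.1544, V^v = -0.8551
step 4: k1 = (-1.326481, 1.324292), k2 = (-1.473934, 1.481245), k3 = (-1.472390, 1.480828), k4 = (-1.616600, 1.637901); V <- V + (h/6)(k1 + 2k2 + 2k3 + k4): V^u = -1.5226, V^v = -0.4848

Answer: V^u = -1.5226, V^v = -0.4848


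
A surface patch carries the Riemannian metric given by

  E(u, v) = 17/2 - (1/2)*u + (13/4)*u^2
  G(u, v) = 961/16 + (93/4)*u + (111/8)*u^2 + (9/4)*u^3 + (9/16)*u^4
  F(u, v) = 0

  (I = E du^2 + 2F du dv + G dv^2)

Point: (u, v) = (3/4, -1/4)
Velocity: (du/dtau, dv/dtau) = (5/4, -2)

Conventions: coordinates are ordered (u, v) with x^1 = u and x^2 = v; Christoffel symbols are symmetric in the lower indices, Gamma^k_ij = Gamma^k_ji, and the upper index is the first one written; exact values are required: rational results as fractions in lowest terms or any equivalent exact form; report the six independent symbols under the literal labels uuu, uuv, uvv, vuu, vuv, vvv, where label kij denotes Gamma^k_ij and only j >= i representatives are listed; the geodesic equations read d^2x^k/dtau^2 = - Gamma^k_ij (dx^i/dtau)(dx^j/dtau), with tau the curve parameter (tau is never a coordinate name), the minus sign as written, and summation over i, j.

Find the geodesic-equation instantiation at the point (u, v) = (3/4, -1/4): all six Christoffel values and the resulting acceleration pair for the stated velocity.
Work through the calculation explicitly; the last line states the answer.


E = 637/64, F = 0, G = 354025/4096 at the point
E_u = 35/8, E_v = 0, F_u = 0, F_v = 0, G_u = 12495/256, G_v = 0
EG - F^2 = 225513925/262144;  g^inv = (262144/225513925) * [[354025/4096, 0], [0, 637/64]]
first-kind symbols [ij,l] = (1/2)(d_i g_jl + d_j g_il - d_l g_ij): [uu,u] = E_u/2 = 35/16, [uu,v] = F_u - E_v/2 = 0, [uv,u] = E_v/2 = 0, [uv,v] = G_u/2 = 12495/512, [vv,u] = F_v - G_u/2 = -12495/512, [vv,v] = G_v/2 = 0
Gamma^u_ij = (G*[ij,u] - F*[ij,v])/(EG - F^2), Gamma^v_ij = (E*[ij,v] - F*[ij,u])/(EG - F^2)
Gamma_uuu = 20/91, Gamma_uuv = 0, Gamma_uvv = -255/104, Gamma_vuu = 0, Gamma_vuv = 24/85, Gamma_vvv = 0
d^2u/dtau^2 = -(Gamma_uuu*(5/4)^2 + 2*Gamma_uuv*(5/4)*(-2) + Gamma_uvv*(-2)^2) = 265/28
d^2v/dtau^2 = -(Gamma_vuu*(5/4)^2 + 2*Gamma_vuv*(5/4)*(-2) + Gamma_vvv*(-2)^2) = 24/17

Answer: Gamma_uuu = 20/91, Gamma_uuv = 0, Gamma_uvv = -255/104, Gamma_vuu = 0, Gamma_vuv = 24/85, Gamma_vvv = 0; accelerations (d^2u/dtau^2, d^2v/dtau^2) = (265/28, 24/17)


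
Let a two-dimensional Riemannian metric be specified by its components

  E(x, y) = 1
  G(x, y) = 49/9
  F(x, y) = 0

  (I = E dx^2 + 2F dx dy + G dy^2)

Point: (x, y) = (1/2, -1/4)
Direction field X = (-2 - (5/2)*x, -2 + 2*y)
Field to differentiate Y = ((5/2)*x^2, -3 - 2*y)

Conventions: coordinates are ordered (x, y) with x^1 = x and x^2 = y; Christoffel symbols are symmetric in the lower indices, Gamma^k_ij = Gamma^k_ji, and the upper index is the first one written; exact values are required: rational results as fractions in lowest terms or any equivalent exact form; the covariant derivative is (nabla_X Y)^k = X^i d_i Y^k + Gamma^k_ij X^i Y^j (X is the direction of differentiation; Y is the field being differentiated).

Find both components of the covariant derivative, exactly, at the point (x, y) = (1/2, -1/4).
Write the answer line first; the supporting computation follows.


Answer: (nabla_X Y)^x = -65/8, (nabla_X Y)^y = 5

E = 1, F = 0, G = 49/9 at the point
E_x = 0, E_y = 0, F_x = 0, F_y = 0, G_x = 0, G_y = 0
EG - F^2 = 49/9;  g^inv = (9/49) * [[49/9, 0], [0, 1]]
first-kind symbols [ij,l] = (1/2)(d_i g_jl + d_j g_il - d_l g_ij): [xx,x] = E_x/2 = 0, [xx,y] = F_x - E_y/2 = 0, [xy,x] = E_y/2 = 0, [xy,y] = G_x/2 = 0, [yy,x] = F_y - G_x/2 = 0, [yy,y] = G_y/2 = 0
Gamma^x_ij = (G*[ij,x] - F*[ij,y])/(EG - F^2), Gamma^y_ij = (E*[ij,y] - F*[ij,x])/(EG - F^2)
Gamma_xxx = 0, Gamma_xxy = 0, Gamma_xyy = 0, Gamma_yxx = 0, Gamma_yxy = 0, Gamma_yyy = 0
X = (-13/4, -5/2), Y = (5/8, -5/2) at the point


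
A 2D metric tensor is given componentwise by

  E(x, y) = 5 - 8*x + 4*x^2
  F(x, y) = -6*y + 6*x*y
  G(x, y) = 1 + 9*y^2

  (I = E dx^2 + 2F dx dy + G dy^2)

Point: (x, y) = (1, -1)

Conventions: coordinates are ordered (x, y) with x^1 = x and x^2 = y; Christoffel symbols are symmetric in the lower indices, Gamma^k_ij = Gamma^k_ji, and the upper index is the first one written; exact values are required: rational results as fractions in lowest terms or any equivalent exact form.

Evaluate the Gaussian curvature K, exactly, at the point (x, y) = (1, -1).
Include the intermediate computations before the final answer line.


E = 1, F = 0, G = 10, EG - F^2 = 10 at the point
E_x = 0, E_y = 0, F_x = -6, F_y = 0, G_x = 0, G_y = -18
E_yy = 0, F_xy = 6, G_xx = 0
K follows from Brioschi's formula, (det M1 - det M2)/(EG - F^2)^2.
M1 = [[-E_yy/2 + F_xy - G_xx/2, E_x/2, F_x - E_y/2], [F_y - G_x/2, E, F], [G_y/2, F, G]] = [[6, 0, -6], [0, 1, 0], [-9, 0, 10]]; det M1 = 6
M2 = [[0, E_y/2, G_x/2], [E_y/2, E, F], [G_x/2, F, G]] = [[0, 0, 0], [0, 1, 0], [0, 0, 10]]; det M2 = 0
det M1 - det M2 = 6; K = 6 / (10)^2 = 3/50

Answer: K = 3/50


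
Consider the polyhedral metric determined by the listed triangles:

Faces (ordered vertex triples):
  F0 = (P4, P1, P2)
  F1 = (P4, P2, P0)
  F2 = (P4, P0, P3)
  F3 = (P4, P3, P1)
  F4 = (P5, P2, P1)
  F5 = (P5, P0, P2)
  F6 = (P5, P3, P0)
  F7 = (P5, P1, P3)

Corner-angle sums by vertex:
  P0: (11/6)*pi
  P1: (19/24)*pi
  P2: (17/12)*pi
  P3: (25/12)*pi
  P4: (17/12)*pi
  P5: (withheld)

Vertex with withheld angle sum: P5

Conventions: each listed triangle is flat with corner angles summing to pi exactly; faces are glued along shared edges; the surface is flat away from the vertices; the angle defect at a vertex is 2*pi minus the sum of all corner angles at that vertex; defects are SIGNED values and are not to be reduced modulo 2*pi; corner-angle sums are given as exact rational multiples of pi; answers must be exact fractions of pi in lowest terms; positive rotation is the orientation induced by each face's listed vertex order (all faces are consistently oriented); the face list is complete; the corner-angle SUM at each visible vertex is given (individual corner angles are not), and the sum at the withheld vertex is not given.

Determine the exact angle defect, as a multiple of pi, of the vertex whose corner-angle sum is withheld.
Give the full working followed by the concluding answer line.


V = 6, E = 12, F = 8; chi = V - E + F = 2
Gauss-Bonnet: total defect = 2*pi*chi = 4*pi; visible defects sum to (59/24)*pi

Answer: defect(P5) = (37/24)*pi


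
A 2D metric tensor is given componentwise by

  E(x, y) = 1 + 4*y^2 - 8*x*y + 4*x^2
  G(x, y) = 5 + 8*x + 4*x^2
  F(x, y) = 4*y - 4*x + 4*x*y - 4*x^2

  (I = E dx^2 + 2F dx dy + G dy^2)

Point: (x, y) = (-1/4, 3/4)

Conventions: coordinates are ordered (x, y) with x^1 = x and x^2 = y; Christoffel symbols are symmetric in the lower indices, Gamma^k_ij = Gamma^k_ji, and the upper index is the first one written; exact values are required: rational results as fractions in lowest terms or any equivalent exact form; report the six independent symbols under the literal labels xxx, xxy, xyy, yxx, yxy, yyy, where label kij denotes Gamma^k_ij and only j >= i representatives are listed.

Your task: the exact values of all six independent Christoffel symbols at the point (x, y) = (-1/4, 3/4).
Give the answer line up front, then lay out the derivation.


Answer: Gamma_xxx = -16/29, Gamma_xxy = 16/29, Gamma_xyy = 0, Gamma_yxx = -12/29, Gamma_yxy = 12/29, Gamma_yyy = 0

E = 5, F = 3, G = 13/4 at the point
E_x = -8, E_y = 8, F_x = 1, F_y = 3, G_x = 6, G_y = 0
EG - F^2 = 29/4;  g^inv = (4/29) * [[13/4, -3], [-3, 5]]
first-kind symbols [ij,l] = (1/2)(d_i g_jl + d_j g_il - d_l g_ij): [xx,x] = E_x/2 = -4, [xx,y] = F_x - E_y/2 = -3, [xy,x] = E_y/2 = 4, [xy,y] = G_x/2 = 3, [yy,x] = F_y - G_x/2 = 0, [yy,y] = G_y/2 = 0
Gamma^x_ij = (G*[ij,x] - F*[ij,y])/(EG - F^2), Gamma^y_ij = (E*[ij,y] - F*[ij,x])/(EG - F^2)


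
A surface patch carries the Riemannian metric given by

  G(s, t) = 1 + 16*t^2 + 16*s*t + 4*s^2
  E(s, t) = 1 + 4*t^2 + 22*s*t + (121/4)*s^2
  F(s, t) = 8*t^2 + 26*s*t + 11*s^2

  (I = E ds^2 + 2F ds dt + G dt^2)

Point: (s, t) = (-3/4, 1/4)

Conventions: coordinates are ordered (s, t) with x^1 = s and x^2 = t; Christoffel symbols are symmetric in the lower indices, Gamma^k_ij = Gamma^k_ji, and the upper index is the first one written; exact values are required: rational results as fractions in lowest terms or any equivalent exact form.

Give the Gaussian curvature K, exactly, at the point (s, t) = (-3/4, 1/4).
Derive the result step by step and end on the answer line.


E = 905/64, F = 29/16, G = 5/4, EG - F^2 = 921/64 at the point
E_s = -319/8, E_t = -29/2, F_s = -10, F_t = -31/2, G_s = -2, G_t = -4
E_tt = 8, F_st = 26, G_ss = 8
The intrinsic route: Brioschi's K = (det M1 - det M2)/(EG - F^2)^2.
M1 = [[-E_tt/2 + F_st - G_ss/2, E_s/2, F_s - E_t/2], [F_t - G_s/2, E, F], [G_t/2, F, G]] = [[18, -319/16, -11/4], [-29/2, 905/64, 29/16], [-2, 29/16, 5/4]]; det M1 = -569/16
M2 = [[0, E_t/2, G_s/2], [E_t/2, E, F], [G_s/2, F, G]] = [[0, -29/4, -1], [-29/4, 905/64, 29/16], [-1, 29/16, 5/4]]; det M2 = -857/16
det M1 - det M2 = 18; K = 18 / (921/64)^2 = 8192/94249

Answer: K = 8192/94249


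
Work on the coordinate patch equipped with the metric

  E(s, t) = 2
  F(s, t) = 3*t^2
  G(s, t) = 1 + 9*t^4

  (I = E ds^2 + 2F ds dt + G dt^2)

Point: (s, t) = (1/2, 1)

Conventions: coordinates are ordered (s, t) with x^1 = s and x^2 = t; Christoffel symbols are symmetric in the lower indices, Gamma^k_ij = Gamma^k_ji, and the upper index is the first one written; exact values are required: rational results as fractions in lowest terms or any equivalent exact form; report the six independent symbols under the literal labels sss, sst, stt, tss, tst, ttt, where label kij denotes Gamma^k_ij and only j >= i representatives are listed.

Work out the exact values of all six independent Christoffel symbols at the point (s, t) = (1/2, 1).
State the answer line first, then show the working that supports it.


Answer: Gamma_sss = 0, Gamma_sst = 0, Gamma_stt = 6/11, Gamma_tss = 0, Gamma_tst = 0, Gamma_ttt = 18/11

E = 2, F = 3, G = 10 at the point
E_s = 0, E_t = 0, F_s = 0, F_t = 6, G_s = 0, G_t = 36
EG - F^2 = 11;  g^inv = (1/11) * [[10, -3], [-3, 2]]
first-kind symbols [ij,l] = (1/2)(d_i g_jl + d_j g_il - d_l g_ij): [ss,s] = E_s/2 = 0, [ss,t] = F_s - E_t/2 = 0, [st,s] = E_t/2 = 0, [st,t] = G_s/2 = 0, [tt,s] = F_t - G_s/2 = 6, [tt,t] = G_t/2 = 18
Gamma^s_ij = (G*[ij,s] - F*[ij,t])/(EG - F^2), Gamma^t_ij = (E*[ij,t] - F*[ij,s])/(EG - F^2)


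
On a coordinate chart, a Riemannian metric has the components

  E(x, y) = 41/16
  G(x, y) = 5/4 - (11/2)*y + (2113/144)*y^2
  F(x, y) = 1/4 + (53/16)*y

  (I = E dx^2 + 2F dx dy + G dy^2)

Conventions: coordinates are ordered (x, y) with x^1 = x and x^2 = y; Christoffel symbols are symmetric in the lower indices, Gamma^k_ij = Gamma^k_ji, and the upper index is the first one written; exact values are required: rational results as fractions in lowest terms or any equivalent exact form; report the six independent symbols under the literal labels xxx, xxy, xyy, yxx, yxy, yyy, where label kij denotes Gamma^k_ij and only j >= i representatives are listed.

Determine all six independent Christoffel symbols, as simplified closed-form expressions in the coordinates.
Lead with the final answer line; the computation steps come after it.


Answer: Gamma_xxx = 0, Gamma_xxy = 0, Gamma_xyy = (2781 - 7360*y)/(15338*y^2 - 9072*y + 1809), Gamma_yxx = 0, Gamma_yxy = 0, Gamma_yyy = (15338*y - 4536)/(15338*y^2 - 9072*y + 1809)

E = 41/16; F = 1/4 + (53/16)*y; G = 5/4 - (11/2)*y + (2113/144)*y^2
Gamma^k_ij = (1/2) g^{kl} (d_i g_jl + d_j g_il - d_l g_ij), with g^inv = (1/(EG-F^2)) [[G, -F], [-F, E]]
first partials: E_x = 0, E_y = 0, F_x = 0, F_y = 53/16, G_x = 0, G_y = -11/2 + (2113/72)*y
D = EG - F^2 = 201/64 - (63/4)*y + (7669/288)*y^2
expanded: Gamma^x_xx = (G E_x - 2F F_x + F E_y)/(2D), Gamma^x_xy = (G E_y - F G_x)/(2D), Gamma^x_yy = (2G F_y - G G_x - F G_y)/(2D), Gamma^y_xx = (2E F_x - E E_y - F E_x)/(2D), Gamma^y_xy = (E G_x - F E_y)/(2D), Gamma^y_yy = (E G_y - 2F F_y + F G_x)/(2D); substitute and cancel common factors


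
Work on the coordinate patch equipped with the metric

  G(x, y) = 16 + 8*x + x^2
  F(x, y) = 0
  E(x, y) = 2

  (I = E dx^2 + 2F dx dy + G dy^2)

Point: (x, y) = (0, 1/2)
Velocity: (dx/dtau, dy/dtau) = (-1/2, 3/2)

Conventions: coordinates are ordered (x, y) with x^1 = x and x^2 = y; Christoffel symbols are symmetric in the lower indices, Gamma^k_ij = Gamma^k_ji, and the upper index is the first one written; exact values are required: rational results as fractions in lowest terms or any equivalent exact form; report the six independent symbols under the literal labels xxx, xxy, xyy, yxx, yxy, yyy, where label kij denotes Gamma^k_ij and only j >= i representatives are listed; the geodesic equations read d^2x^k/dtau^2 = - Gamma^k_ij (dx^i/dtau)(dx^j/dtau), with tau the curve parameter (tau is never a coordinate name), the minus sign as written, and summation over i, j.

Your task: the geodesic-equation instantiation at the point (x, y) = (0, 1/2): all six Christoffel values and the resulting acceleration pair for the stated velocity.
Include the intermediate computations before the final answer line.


E = 2, F = 0, G = 16 at the point
E_x = 0, E_y = 0, F_x = 0, F_y = 0, G_x = 8, G_y = 0
EG - F^2 = 32;  g^inv = (1/32) * [[16, 0], [0, 2]]
first-kind symbols [ij,l] = (1/2)(d_i g_jl + d_j g_il - d_l g_ij): [xx,x] = E_x/2 = 0, [xx,y] = F_x - E_y/2 = 0, [xy,x] = E_y/2 = 0, [xy,y] = G_x/2 = 4, [yy,x] = F_y - G_x/2 = -4, [yy,y] = G_y/2 = 0
Gamma^x_ij = (G*[ij,x] - F*[ij,y])/(EG - F^2), Gamma^y_ij = (E*[ij,y] - F*[ij,x])/(EG - F^2)
Gamma_xxx = 0, Gamma_xxy = 0, Gamma_xyy = -2, Gamma_yxx = 0, Gamma_yxy = 1/4, Gamma_yyy = 0
d^2x/dtau^2 = -(Gamma_xxx*(-1/2)^2 + 2*Gamma_xxy*(-1/2)*(3/2) + Gamma_xyy*(3/2)^2) = 9/2
d^2y/dtau^2 = -(Gamma_yxx*(-1/2)^2 + 2*Gamma_yxy*(-1/2)*(3/2) + Gamma_yyy*(3/2)^2) = 3/8

Answer: Gamma_xxx = 0, Gamma_xxy = 0, Gamma_xyy = -2, Gamma_yxx = 0, Gamma_yxy = 1/4, Gamma_yyy = 0; accelerations (d^2x/dtau^2, d^2y/dtau^2) = (9/2, 3/8)


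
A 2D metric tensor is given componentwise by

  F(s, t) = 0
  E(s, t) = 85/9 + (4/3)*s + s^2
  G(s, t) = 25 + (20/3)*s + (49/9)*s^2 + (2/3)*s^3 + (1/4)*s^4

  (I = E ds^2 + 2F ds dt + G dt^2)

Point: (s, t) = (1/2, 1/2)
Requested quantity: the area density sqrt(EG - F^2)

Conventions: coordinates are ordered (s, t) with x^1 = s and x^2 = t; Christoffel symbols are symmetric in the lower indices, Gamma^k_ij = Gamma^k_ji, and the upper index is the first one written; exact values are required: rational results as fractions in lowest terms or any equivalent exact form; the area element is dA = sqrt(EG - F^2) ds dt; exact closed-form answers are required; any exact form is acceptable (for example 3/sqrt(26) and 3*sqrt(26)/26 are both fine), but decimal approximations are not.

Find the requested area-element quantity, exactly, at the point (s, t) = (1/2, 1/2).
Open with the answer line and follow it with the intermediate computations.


Answer: sqrt(EG - F^2) = 131*sqrt(373)/144

E = 373/36, F = 0, G = 17161/576; EG - F^2 = 6401053/20736


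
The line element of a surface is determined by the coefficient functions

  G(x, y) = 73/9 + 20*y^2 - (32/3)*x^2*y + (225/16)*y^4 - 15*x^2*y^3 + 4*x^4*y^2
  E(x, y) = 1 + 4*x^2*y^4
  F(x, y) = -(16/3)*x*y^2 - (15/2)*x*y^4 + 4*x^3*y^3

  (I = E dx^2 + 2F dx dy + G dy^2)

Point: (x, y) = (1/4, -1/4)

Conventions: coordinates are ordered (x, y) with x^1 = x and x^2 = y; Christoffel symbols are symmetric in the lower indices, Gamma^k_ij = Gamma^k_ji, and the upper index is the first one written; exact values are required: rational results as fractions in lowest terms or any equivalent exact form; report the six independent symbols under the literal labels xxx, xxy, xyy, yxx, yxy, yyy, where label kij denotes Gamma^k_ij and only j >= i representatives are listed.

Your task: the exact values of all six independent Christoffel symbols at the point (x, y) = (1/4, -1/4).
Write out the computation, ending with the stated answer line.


E = 1025/1024, F = -563/6144, G = 353833/36864 at the point
E_x = 1/128, E_y = -1/64, F_x = -575/1536, F_y = 611/768, G_x = 563/384, G_y = -563/48
EG - F^2 = 353869/36864;  g^inv = (36864/353869) * [[353833/36864, 563/6144], [563/6144, 1025/1024]]
first-kind symbols [ij,l] = (1/2)(d_i g_jl + d_j g_il - d_l g_ij): [xx,x] = E_x/2 = 1/256, [xx,y] = F_x - E_y/2 = -563/1536, [xy,x] = E_y/2 = -1/128, [xy,y] = G_x/2 = 563/768, [yy,x] = F_y - G_x/2 = 1/16, [yy,y] = G_y/2 = -563/96
Gamma^x_ij = (G*[ij,x] - F*[ij,y])/(EG - F^2), Gamma^y_ij = (E*[ij,y] - F*[ij,x])/(EG - F^2)

Answer: Gamma_xxx = 144/353869, Gamma_xxy = -288/353869, Gamma_xyy = 2304/353869, Gamma_yxx = -13512/353869, Gamma_yxy = 27024/353869, Gamma_yyy = -216192/353869


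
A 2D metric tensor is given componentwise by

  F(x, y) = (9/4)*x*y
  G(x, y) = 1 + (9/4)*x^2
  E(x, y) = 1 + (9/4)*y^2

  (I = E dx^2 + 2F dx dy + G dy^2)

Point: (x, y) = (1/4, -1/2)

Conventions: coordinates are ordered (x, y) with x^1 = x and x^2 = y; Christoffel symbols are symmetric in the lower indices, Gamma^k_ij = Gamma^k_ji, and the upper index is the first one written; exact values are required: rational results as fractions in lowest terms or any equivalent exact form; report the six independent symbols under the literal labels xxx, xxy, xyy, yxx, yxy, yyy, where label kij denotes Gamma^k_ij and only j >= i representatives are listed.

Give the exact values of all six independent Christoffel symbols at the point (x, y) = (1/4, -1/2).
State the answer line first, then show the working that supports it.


Answer: Gamma_xxx = 0, Gamma_xxy = -72/109, Gamma_xyy = 0, Gamma_yxx = 0, Gamma_yxy = 36/109, Gamma_yyy = 0

E = 25/16, F = -9/32, G = 73/64 at the point
E_x = 0, E_y = -9/4, F_x = -9/8, F_y = 9/16, G_x = 9/8, G_y = 0
EG - F^2 = 109/64;  g^inv = (64/109) * [[73/64, 9/32], [9/32, 25/16]]
first-kind symbols [ij,l] = (1/2)(d_i g_jl + d_j g_il - d_l g_ij): [xx,x] = E_x/2 = 0, [xx,y] = F_x - E_y/2 = 0, [xy,x] = E_y/2 = -9/8, [xy,y] = G_x/2 = 9/16, [yy,x] = F_y - G_x/2 = 0, [yy,y] = G_y/2 = 0
Gamma^x_ij = (G*[ij,x] - F*[ij,y])/(EG - F^2), Gamma^y_ij = (E*[ij,y] - F*[ij,x])/(EG - F^2)


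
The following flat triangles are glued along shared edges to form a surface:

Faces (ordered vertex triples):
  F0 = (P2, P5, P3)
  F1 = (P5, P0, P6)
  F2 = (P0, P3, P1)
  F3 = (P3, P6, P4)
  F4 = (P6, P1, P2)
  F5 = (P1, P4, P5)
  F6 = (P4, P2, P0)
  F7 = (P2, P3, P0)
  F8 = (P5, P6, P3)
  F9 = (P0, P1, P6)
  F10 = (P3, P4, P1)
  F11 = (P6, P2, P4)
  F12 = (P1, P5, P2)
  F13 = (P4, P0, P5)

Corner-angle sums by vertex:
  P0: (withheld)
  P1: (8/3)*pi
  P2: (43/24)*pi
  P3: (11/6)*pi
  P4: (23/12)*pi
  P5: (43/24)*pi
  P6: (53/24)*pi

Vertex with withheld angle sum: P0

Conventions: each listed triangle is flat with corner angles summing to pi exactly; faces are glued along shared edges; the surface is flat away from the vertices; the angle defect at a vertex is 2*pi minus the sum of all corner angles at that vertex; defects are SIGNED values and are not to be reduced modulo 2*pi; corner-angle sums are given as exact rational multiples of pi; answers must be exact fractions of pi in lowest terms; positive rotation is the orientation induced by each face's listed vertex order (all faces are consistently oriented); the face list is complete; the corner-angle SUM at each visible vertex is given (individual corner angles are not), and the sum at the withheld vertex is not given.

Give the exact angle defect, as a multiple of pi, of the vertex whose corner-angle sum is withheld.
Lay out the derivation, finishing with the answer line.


V = 7, E = 21, F = 14; chi = V - E + F = 0
Gauss-Bonnet: total defect = 2*pi*chi = 0; visible defects sum to (-5/24)*pi

Answer: defect(P0) = (5/24)*pi


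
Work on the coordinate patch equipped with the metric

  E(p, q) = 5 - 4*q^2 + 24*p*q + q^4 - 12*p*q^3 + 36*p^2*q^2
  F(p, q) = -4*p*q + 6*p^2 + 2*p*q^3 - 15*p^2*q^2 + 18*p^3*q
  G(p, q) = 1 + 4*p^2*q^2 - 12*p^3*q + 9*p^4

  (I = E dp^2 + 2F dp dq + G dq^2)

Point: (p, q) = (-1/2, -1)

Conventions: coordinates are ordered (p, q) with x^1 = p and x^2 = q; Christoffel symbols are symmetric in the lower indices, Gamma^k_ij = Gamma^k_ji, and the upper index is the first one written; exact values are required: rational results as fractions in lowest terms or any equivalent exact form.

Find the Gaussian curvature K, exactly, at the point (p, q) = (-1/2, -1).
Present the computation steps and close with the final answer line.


E = 17, F = -1, G = 17/16, EG - F^2 = 273/16 at the point
E_p = -48, E_q = -8, F_p = -5/2, F_q = 17/4, G_p = 1/2, G_q = -1/2
E_qq = -14, F_pq = -29/2, G_pp = -1
K follows from Brioschi's formula, (det M1 - det M2)/(EG - F^2)^2.
M1 = [[-E_qq/2 + F_pq - G_pp/2, E_p/2, F_p - E_q/2], [F_q - G_p/2, E, F], [G_q/2, F, G]] = [[-7, -24, 3/2], [4, 17, -1], [-1/4, -1, 17/16]]; det M1 = -369/16
M2 = [[0, E_q/2, G_p/2], [E_q/2, E, F], [G_p/2, F, G]] = [[0, -4, 1/4], [-4, 17, -1], [1/4, -1, 17/16]]; det M2 = -257/16
det M1 - det M2 = -7; K = -7 / (273/16)^2 = -256/10647

Answer: K = -256/10647


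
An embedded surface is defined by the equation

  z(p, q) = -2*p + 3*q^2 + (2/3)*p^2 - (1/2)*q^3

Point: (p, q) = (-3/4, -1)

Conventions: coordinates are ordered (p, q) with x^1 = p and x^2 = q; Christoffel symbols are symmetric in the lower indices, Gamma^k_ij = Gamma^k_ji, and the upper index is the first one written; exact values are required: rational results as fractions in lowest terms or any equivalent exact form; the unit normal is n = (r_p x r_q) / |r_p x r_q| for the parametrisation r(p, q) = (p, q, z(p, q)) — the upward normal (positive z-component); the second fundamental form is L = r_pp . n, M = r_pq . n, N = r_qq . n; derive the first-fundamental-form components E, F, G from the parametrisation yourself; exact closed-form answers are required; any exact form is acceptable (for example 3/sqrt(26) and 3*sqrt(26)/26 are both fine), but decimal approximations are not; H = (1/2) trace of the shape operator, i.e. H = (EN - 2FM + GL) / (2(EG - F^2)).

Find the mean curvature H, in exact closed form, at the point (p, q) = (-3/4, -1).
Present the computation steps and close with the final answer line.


z_p = -3, z_q = -15/2, z_pp = 4/3, z_pq = 0, z_qq = 9
E = 10, F = 45/2, G = 229/4; answer radicand W^2 = 265/4
unnormalised second-form numerators: l = 4/3, m = 0, n = 9; L = l/sqrt(265/4), and similarly M = m/sqrt(W^2), N = n/sqrt(W^2)
H = (E*n - 2*F*m + G*l) / (2*(EG - F^2)*sqrt(W^2)); E*n - 2*F*m + G*l = 499/3, EG - F^2 = 265/4, so H = (998/795)/sqrt(265/4)

Answer: H = 1996*sqrt(265)/210675


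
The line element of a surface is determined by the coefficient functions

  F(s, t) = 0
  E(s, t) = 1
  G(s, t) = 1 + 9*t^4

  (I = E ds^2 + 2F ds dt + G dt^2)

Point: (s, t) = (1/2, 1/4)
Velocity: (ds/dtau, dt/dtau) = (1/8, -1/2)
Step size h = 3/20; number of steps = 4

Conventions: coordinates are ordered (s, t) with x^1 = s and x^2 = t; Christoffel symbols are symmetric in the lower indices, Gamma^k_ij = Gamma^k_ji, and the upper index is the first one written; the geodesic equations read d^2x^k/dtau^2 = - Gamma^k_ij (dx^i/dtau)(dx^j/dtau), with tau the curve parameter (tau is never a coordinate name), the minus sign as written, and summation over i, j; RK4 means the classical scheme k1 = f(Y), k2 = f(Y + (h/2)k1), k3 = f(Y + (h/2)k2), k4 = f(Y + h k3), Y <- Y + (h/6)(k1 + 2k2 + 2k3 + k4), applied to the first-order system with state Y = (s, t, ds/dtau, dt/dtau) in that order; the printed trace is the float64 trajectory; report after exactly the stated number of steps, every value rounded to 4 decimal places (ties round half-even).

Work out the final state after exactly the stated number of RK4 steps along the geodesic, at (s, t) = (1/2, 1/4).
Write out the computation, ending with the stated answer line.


f(Y) = (ds/dtau, dt/dtau, -Gamma^s_ij Y'^i Y'^j, -Gamma^t_ij Y'^i Y'^j) with the Gammas evaluated at the stage position; h = 0.150000; intermediate values shown to 6 dp
step 0: s = 0.5000, t = 0.2500, ds/dtau = 0.1250, dt/dtau = -0.5000
step 1:
  k1: at (s, t) = (0.500000, 0.250000), (ds/dtau, dt/dtau) = (0.125000, -0.500000); Gamma_sss = 0.000000, Gamma_sst = 0.000000, Gamma_stt = 0.000000, Gamma_tss = 0.000000, Gamma_tst = 0.000000, Gamma_ttt = 0.271698; k1 = (0.125000, -0.500000, 0.000000, -0.067925)
  k2: at (s, t) = (0.509375, 0.212500), (ds/dtau, dt/dtau) = (0.125000, -0.505094); Gamma_sss = 0.000000, Gamma_sst = 0.000000, Gamma_stt = 0.000000, Gamma_tss = 0.000000, Gamma_tst = 0.000000, Gamma_ttt = 0.169610; k2 = (0.125000, -0.505094, 0.000000, -0.043271)
  k3: at (s, t) = (0.509375, 0.212118), (ds/dtau, dt/dtau) = (0.125000, -0.503245); Gamma_sss = 0.000000, Gamma_sst = 0.000000, Gamma_stt = 0.000000, Gamma_tss = 0.000000, Gamma_tst = 0.000000, Gamma_ttt = 0.168719; k3 = (0.125000, -0.503245, 0.000000, -0.042729)
  k4: at (s, t) = (0.518750, 0.174513), (ds/dtau, dt/dtau) = (0.125000, -0.506409); Gamma_sss = 0.000000, Gamma_sst = 0.000000, Gamma_stt = 0.000000, Gamma_tss = 0.000000, Gamma_tst = 0.000000, Gamma_ttt = 0.094874; k4 = (0.125000, -0.506409, 0.000000, -0.024330)
  Y <- Y + (h/6)(k1 + 2k2 + 2k3 + k4): s = 0.5188, t = 0.1744, ds/dtau = 0.1250, dt/dtau = -0.5066
step 2:
  k1: at (s, t) = (0.518750, 0.174423), (ds/dtau, dt/dtau) = (0.125000, -0.506606); Gamma_sss = 0.000000, Gamma_sst = 0.000000, Gamma_stt = 0.000000, Gamma_tss = 0.000000, Gamma_tst = 0.000000, Gamma_ttt = 0.094728; k1 = (0.125000, -0.506606, 0.000000, -0.024312)
  k2: at (s, t) = (0.528125, 0.136427), (ds/dtau, dt/dtau) = (0.125000, -0.508430); Gamma_sss = 0.000000, Gamma_sst = 0.000000, Gamma_stt = 0.000000, Gamma_tss = 0.000000, Gamma_tst = 0.000000, Gamma_ttt = 0.045564; k2 = (0.125000, -0.508430, 0.000000, -0.011778)
  k3: at (s, t) = (0.528125, 0.136291), (ds/dtau, dt/dtau) = (0.125000, -0.507490); Gamma_sss = 0.000000, Gamma_sst = 0.000000, Gamma_stt = 0.000000, Gamma_tss = 0.000000, Gamma_tst = 0.000000, Gamma_ttt = 0.045428; k3 = (0.125000, -0.507490, 0.000000, -0.011700)
  k4: at (s, t) = (0.537500, 0.098299), (ds/dtau, dt/dtau) = (0.125000, -0.508361); Gamma_sss = 0.000000, Gamma_sst = 0.000000, Gamma_stt = 0.000000, Gamma_tss = 0.000000, Gamma_tst = 0.000000, Gamma_ttt = 0.017083; k4 = (0.125000, -0.508361, 0.000000, -0.004415)
  Y <- Y + (h/6)(k1 + 2k2 + 2k3 + k4): s = 0.5375, t = 0.0983, ds/dtau = 0.1250, dt/dtau = -0.5085
step 3:
  k1: at (s, t) = (0.537500, 0.098253), (ds/dtau, dt/dtau) = (0.125000, -0.508498); Gamma_sss = 0.000000, Gamma_sst = 0.000000, Gamma_stt = 0.000000, Gamma_tss = 0.000000, Gamma_tst = 0.000000, Gamma_ttt = 0.017058; k1 = (0.125000, -0.508498, 0.000000, -0.004411)
  k2: at (s, t) = (0.546875, 0.060115), (ds/dtau, dt/dtau) = (0.125000, -0.508829); Gamma_sss = 0.000000, Gamma_sst = 0.000000, Gamma_stt = 0.000000, Gamma_tss = 0.000000, Gamma_tst = 0.000000, Gamma_ttt = 0.003910; k2 = (0.125000, -0.508829, 0.000000, -0.001012)
  k3: at (s, t) = (0.546875, 0.060090), (ds/dtau, dt/dtau) = (0.125000, -0.508574); Gamma_sss = 0.000000, Gamma_sst = 0.000000, Gamma_stt = 0.000000, Gamma_tss = 0.000000, Gamma_tst = 0.000000, Gamma_ttt = 0.003905; k3 = (0.125000, -0.508574, 0.000000, -0.001010)
  k4: at (s, t) = (0.556250, 0.021966), (ds/dtau, dt/dtau) = (0.125000, -0.508650); Gamma_sss = 0.000000, Gamma_sst = 0.000000, Gamma_stt = 0.000000, Gamma_tss = 0.000000, Gamma_tst = 0.000000, Gamma_ttt = 0.000191; k4 = (0.125000, -0.508650, 0.000000, -0.000049)
  Y <- Y + (h/6)(k1 + 2k2 + 2k3 + k4): s = 0.5563, t = 0.0220, ds/dtau = 0.1250, dt/dtau = -0.5087
step 4:
  k1: at (s, t) = (0.556250, 0.021954), (ds/dtau, dt/dtau) = (0.125000, -0.508711); Gamma_sss = 0.000000, Gamma_sst = 0.000000, Gamma_stt = 0.000000, Gamma_tss = 0.000000, Gamma_tst = 0.000000, Gamma_ttt = 0.000190; k1 = (0.125000, -0.508711, 0.000000, -0.000049)
  k2: at (s, t) = (0.565625, -0.016200), (ds/dtau, dt/dtau) = (0.125000, -0.508715); Gamma_sss = 0.000000, Gamma_sst = 0.000000, Gamma_stt = 0.000000, Gamma_tss = 0.000000, Gamma_tst = 0.000000, Gamma_ttt = -0.000077; k2 = (0.125000, -0.508715, 0.000000, 0.000020)
  k3: at (s, t) = (0.565625, -0.016200), (ds/dtau, dt/dtau) = (0.125000, -0.508710); Gamma_sss = 0.000000, Gamma_sst = 0.000000, Gamma_stt = 0.000000, Gamma_tss = 0.000000, Gamma_tst = 0.000000, Gamma_ttt = -0.000077; k3 = (0.125000, -0.508710, 0.000000, 0.000020)
  k4: at (s, t) = (0.575000, -0.054353), (ds/dtau, dt/dtau) = (0.125000, -0.508708); Gamma_sss = 0.000000, Gamma_sst = 0.000000, Gamma_stt = 0.000000, Gamma_tss = 0.000000, Gamma_tst = 0.000000, Gamma_ttt = -0.002890; k4 = (0.125000, -0.508708, 0.000000, 0.000748)
  Y <- Y + (h/6)(k1 + 2k2 + 2k3 + k4): s = 0.5750, t = -0.0544, ds/dtau = 0.1250, dt/dtau = -0.5087

Answer: s = 0.5750, t = -0.0544, ds/dtau = 0.1250, dt/dtau = -0.5087
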